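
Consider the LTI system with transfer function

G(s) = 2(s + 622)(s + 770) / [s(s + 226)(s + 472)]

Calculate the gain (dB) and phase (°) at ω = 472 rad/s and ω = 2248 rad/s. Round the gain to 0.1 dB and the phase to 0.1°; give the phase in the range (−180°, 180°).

ω = 472: -41.4 dB, -130.7°; ω = 2248: -60.4 dB, -106.8°

At s = jω = j472:
zero (s+622): 622 + j472 → |·| = √(622²+472²) = √609668 ≈ 780.81, ∠ = arctan(472/622) ≈ 37.19°
zero (s+770): 770 + j472 → |·| = √(770²+472²) = √815684 ≈ 903.15, ∠ = arctan(472/770) ≈ 31.51°
pole (s+226): 226 + j472 → |·| = √(226²+472²) = √273860 ≈ 523.32, ∠ = arctan(472/226) ≈ 64.41°
pole (s+472): 472 + j472 → |·| = √(472²+472²) = √445568 ≈ 667.51, ∠ = arctan(472/472) ≈ 45.00°
pole at origin: |s| = 472, ∠ = 90.00° (in denominator)
|G| = 2 · 7.0519e+05 / 1.6488e+08 ≈ 0.008554
Gain = 20 log₁₀(0.008554) ≈ -41.36 dB
∠G = 68.70° − 199.41° = -130.71°

At s = jω = j2248:
zero (s+622): 622 + j2248 → |·| = √(622²+2248²) = √5440388 ≈ 2332.5, ∠ = arctan(2248/622) ≈ 74.53°
zero (s+770): 770 + j2248 → |·| = √(770²+2248²) = √5646404 ≈ 2376.2, ∠ = arctan(2248/770) ≈ 71.09°
pole (s+226): 226 + j2248 → |·| = √(226²+2248²) = √5104580 ≈ 2259.3, ∠ = arctan(2248/226) ≈ 84.26°
pole (s+472): 472 + j2248 → |·| = √(472²+2248²) = √5276288 ≈ 2297, ∠ = arctan(2248/472) ≈ 78.14°
pole at origin: |s| = 2248, ∠ = 90.00° (in denominator)
|G| = 2 · 5.5425e+06 / 1.1666e+10 ≈ 0.0009502
Gain = 20 log₁₀(0.0009502) ≈ -60.44 dB
∠G = 145.62° − 252.40° = -106.78°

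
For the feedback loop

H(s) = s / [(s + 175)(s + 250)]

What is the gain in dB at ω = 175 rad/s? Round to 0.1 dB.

At s = jω = j175:
zero at origin: s = j175 → |·| = 175, ∠ = 90.00°
pole (s+175): 175 + j175 → |·| = √(175²+175²) = √61250 ≈ 247.49, ∠ = arctan(175/175) ≈ 45.00°
pole (s+250): 250 + j175 → |·| = √(250²+175²) = √93125 ≈ 305.16, ∠ = arctan(175/250) ≈ 34.99°
|H| = 1 · 175 / 75524 ≈ 0.0023171
Gain = 20 log₁₀(0.0023171) ≈ -52.70 dB

-52.7 dB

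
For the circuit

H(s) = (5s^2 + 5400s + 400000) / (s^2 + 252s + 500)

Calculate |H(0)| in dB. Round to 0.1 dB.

H(0) = 400000 / 500 = 800
20 log₁₀(800) ≈ 58.06 dB

58.1 dB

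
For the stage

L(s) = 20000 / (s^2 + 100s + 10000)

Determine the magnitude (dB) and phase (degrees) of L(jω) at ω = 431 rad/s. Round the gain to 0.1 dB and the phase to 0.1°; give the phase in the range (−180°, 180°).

At s = jω = j431:
quadratic: (j431)² + 100·j431 + 10000 = -175761 + j43100 → |·| ≈ 1.8097e+05, ∠ ≈ 166.22°
|L| = 20000 / 1.8097e+05 ≈ 0.11052
Gain = 20 log₁₀(0.11052) ≈ -19.13 dB
∠L = 0.00° − 166.22° = -166.22°

-19.1 dB, -166.2°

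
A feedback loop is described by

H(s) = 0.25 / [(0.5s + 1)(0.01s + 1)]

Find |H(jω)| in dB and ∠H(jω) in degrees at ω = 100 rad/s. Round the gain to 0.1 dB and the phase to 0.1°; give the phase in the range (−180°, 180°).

-49.0 dB, -133.9°

At ω = 100 rad/s:
pole (1 + j100·0.5) = 1 + j50 → |·| ≈ 50.01, ∠ ≈ 88.85°
pole (1 + j100·0.01) = 1 + j1 → |·| ≈ 1.4142, ∠ ≈ 45.00°
|H| = 0.25 · 1 / (50.01 · 1.4142) ≈ 0.0035349
Gain = 20 log₁₀(0.0035349) ≈ -49.03 dB
∠H = (0°) − (88.85° + 45.00°) = -133.85°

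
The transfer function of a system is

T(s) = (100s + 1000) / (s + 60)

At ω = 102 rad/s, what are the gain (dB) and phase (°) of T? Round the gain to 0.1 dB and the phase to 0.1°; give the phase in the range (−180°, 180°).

38.8 dB, 24.9°

Substitute s = j102:
Numerator: 100(j102) + 1000 = 1000 + j10200
Denominator: (j102) + 60 = 60 + j102
|N| = √(1000² + 10200²) ≈ 10249, ∠N ≈ 84.40°
|D| = √(60² + 102²) ≈ 118.34, ∠D ≈ 59.53°
|T| = 10249 / 118.34 ≈ 86.606
Gain = 20 log₁₀(86.606) ≈ 38.75 dB
∠T = 84.40° − 59.53° = 24.87°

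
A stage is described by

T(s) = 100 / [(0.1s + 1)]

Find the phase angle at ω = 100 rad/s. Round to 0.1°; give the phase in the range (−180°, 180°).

At ω = 100 rad/s:
pole (1 + j100·0.1) = 1 + j10 → |·| ≈ 10.05, ∠ ≈ 84.29°
∠T = (0°) − (84.29°) = -84.29°

-84.3°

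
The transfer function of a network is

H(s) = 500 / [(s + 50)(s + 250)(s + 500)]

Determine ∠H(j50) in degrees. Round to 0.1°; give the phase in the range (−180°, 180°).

-62.0°

At s = jω = j50:
pole (s+50): 50 + j50 → |·| = √(50²+50²) = √5000 ≈ 70.711, ∠ = arctan(50/50) ≈ 45.00°
pole (s+250): 250 + j50 → |·| = √(250²+50²) = √65000 ≈ 254.95, ∠ = arctan(50/250) ≈ 11.31°
pole (s+500): 500 + j50 → |·| = √(500²+50²) = √252500 ≈ 502.49, ∠ = arctan(50/500) ≈ 5.71°
∠H = 0.00° − 62.02° = -62.02°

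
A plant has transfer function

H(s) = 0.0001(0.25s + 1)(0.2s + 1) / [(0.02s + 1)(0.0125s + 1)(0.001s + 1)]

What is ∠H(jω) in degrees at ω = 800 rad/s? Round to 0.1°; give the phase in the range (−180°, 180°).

At ω = 800 rad/s:
zero (1 + j800·0.25) = 1 + j200 → |·| ≈ 200, ∠ ≈ 89.71°
zero (1 + j800·0.2) = 1 + j160 → |·| ≈ 160, ∠ ≈ 89.64°
pole (1 + j800·0.02) = 1 + j16 → |·| ≈ 16.031, ∠ ≈ 86.42°
pole (1 + j800·0.0125) = 1 + j10 → |·| ≈ 10.05, ∠ ≈ 84.29°
pole (1 + j800·0.001) = 1 + j0.8 → |·| ≈ 1.2806, ∠ ≈ 38.66°
∠H = (89.71° + 89.64°) − (86.42° + 84.29° + 38.66°) = -30.02°

-30.0°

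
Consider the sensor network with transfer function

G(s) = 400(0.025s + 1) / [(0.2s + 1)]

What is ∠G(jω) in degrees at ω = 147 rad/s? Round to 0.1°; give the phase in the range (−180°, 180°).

At ω = 147 rad/s:
zero (1 + j147·0.025) = 1 + j3.675 → |·| ≈ 3.8086, ∠ ≈ 74.78°
pole (1 + j147·0.2) = 1 + j29.4 → |·| ≈ 29.417, ∠ ≈ 88.05°
∠G = (74.78°) − (88.05°) = -13.27°

-13.3°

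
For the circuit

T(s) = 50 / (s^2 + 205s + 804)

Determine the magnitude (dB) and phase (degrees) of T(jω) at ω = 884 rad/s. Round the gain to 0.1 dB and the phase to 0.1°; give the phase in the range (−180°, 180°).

-84.1 dB, -166.9°

Substitute s = j884:
Numerator: 50 = 50 + j0
Denominator: (j884)^2 + 205(j884) + 804 = -780652 + j181220
|N| = √(50² + 0²) ≈ 50, ∠N ≈ 0.00°
|D| = √(780652² + 181220²) ≈ 8.0141e+05, ∠D ≈ 166.93°
|T| = 50 / 8.0141e+05 ≈ 6.239e-05
Gain = 20 log₁₀(6.239e-05) ≈ -84.10 dB
∠T = 0.00° − 166.93° = -166.93°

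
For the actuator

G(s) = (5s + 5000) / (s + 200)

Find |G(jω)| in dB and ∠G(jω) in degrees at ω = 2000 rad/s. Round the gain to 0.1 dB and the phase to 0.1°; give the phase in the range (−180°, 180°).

14.9 dB, -20.9°

Substitute s = j2000:
Numerator: 5(j2000) + 5000 = 5000 + j10000
Denominator: (j2000) + 200 = 200 + j2000
|N| = √(5000² + 10000²) ≈ 11180, ∠N ≈ 63.43°
|D| = √(200² + 2000²) ≈ 2010, ∠D ≈ 84.29°
|G| = 11180 / 2010 ≈ 5.5622
Gain = 20 log₁₀(5.5622) ≈ 14.90 dB
∠G = 63.43° − 84.29° = -20.86°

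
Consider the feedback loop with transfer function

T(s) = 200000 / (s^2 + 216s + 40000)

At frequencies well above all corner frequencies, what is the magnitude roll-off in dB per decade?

Each pole contributes −20 dB/decade at high frequency; each zero contributes +20 dB/decade.
Net: 0 zero(s) − 2 pole(s) → -40 dB/decade.

-40 dB/decade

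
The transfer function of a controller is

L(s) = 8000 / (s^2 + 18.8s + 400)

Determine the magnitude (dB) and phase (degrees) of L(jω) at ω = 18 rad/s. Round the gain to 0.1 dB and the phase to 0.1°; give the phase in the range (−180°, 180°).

27.3 dB, -77.3°

At s = jω = j18:
quadratic: (j18)² + 18.8·j18 + 400 = 76 + j338.4 → |·| ≈ 346.83, ∠ ≈ 77.34°
|L| = 8000 / 346.83 ≈ 23.066
Gain = 20 log₁₀(23.066) ≈ 27.26 dB
∠L = 0.00° − 77.34° = -77.34°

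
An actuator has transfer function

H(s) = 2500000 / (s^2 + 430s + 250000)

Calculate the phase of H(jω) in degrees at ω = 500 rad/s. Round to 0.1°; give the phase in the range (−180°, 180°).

-90.0°

At s = jω = j500:
quadratic: (j500)² + 430·j500 + 250000 = 0 + j215000 → |·| ≈ 2.15e+05, ∠ ≈ 90.00°
∠H = 0.00° − 90.00° = -90.00°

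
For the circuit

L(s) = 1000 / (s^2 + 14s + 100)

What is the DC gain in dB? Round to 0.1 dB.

20.0 dB

L(0) = 1000 / 100 = 10
20 log₁₀(10) ≈ 20.00 dB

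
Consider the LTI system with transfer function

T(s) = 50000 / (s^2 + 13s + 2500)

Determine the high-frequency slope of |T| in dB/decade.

-40 dB/decade

Each pole contributes −20 dB/decade at high frequency; each zero contributes +20 dB/decade.
Net: 0 zero(s) − 2 pole(s) → -40 dB/decade.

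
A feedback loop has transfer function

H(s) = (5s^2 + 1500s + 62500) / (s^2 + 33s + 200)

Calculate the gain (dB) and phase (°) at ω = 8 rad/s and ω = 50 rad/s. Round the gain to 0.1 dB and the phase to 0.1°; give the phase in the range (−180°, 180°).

Substitute s = j8:
Numerator: 5(j8)^2 + 1500(j8) + 62500 = 62180 + j12000
Denominator: (j8)^2 + 33(j8) + 200 = 136 + j264
|N| = √(62180² + 12000²) ≈ 63327, ∠N ≈ 10.92°
|D| = √(136² + 264²) ≈ 296.97, ∠D ≈ 62.74°
|H| = 63327 / 296.97 ≈ 213.24
Gain = 20 log₁₀(213.24) ≈ 46.58 dB
∠H = 10.92° − 62.74° = -51.82°

Substitute s = j50:
Numerator: 5(j50)^2 + 1500(j50) + 62500 = 50000 + j75000
Denominator: (j50)^2 + 33(j50) + 200 = -2300 + j1650
|N| = √(50000² + 75000²) ≈ 90139, ∠N ≈ 56.31°
|D| = √(2300² + 1650²) ≈ 2830.6, ∠D ≈ 144.34°
|H| = 90139 / 2830.6 ≈ 31.844
Gain = 20 log₁₀(31.844) ≈ 30.06 dB
∠H = 56.31° − 144.34° = -88.03°

ω = 8: 46.6 dB, -51.8°; ω = 50: 30.1 dB, -88.0°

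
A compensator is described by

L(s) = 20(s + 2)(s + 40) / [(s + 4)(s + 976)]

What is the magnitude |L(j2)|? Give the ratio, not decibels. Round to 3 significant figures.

At s = jω = j2:
zero (s+2): 2 + j2 → |·| = √(2²+2²) = √8 ≈ 2.8284, ∠ = arctan(2/2) ≈ 45.00°
zero (s+40): 40 + j2 → |·| = √(40²+2²) = √1604 ≈ 40.05, ∠ = arctan(2/40) ≈ 2.86°
pole (s+4): 4 + j2 → |·| = √(4²+2²) = √20 ≈ 4.4721, ∠ = arctan(2/4) ≈ 26.57°
pole (s+976): 976 + j2 → |·| = √(976²+2²) = √952580 ≈ 976, ∠ = arctan(2/976) ≈ 0.12°
|L| = 20 · 113.28 / 4364.8 ≈ 0.51906

0.519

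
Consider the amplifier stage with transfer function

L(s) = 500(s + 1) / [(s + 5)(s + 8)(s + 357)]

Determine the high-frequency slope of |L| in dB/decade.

-40 dB/decade

Each pole contributes −20 dB/decade at high frequency; each zero contributes +20 dB/decade.
Net: 1 zero(s) − 3 pole(s) → -40 dB/decade.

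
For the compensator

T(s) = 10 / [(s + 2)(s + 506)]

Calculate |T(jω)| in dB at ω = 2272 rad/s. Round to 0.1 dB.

-114.5 dB

At s = jω = j2272:
pole (s+2): 2 + j2272 → |·| = √(2²+2272²) = √5161988 ≈ 2272, ∠ = arctan(2272/2) ≈ 89.95°
pole (s+506): 506 + j2272 → |·| = √(506²+2272²) = √5418020 ≈ 2327.7, ∠ = arctan(2272/506) ≈ 77.44°
|T| = 10 / 5.2885e+06 ≈ 1.8909e-06
Gain = 20 log₁₀(1.8909e-06) ≈ -114.47 dB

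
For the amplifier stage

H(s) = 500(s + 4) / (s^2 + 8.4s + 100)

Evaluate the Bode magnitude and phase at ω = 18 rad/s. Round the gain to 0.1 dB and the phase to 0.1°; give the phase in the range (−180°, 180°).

At s = jω = j18:
zero (s+4): 4 + j18 → |·| = √(4²+18²) = √340 ≈ 18.439, ∠ = arctan(18/4) ≈ 77.47°
quadratic: (j18)² + 8.4·j18 + 100 = -224 + j151.2 → |·| ≈ 270.25, ∠ ≈ 145.98°
|H| = 500 · 18.439 / 270.25 ≈ 34.115
Gain = 20 log₁₀(34.115) ≈ 30.66 dB
∠H = 77.47° − 145.98° = -68.51°

30.7 dB, -68.5°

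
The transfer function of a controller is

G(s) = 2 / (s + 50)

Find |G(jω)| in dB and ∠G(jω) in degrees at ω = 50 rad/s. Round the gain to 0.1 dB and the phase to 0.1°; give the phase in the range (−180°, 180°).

Substitute s = j50:
Numerator: 2 = 2 + j0
Denominator: (j50) + 50 = 50 + j50
|N| = √(2² + 0²) ≈ 2, ∠N ≈ 0.00°
|D| = √(50² + 50²) ≈ 70.711, ∠D ≈ 45.00°
|G| = 2 / 70.711 ≈ 0.028284
Gain = 20 log₁₀(0.028284) ≈ -30.97 dB
∠G = 0.00° − 45.00° = -45.00°

-31.0 dB, -45.0°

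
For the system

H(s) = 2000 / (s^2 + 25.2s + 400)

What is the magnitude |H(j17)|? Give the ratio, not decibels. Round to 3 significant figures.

At s = jω = j17:
quadratic: (j17)² + 25.2·j17 + 400 = 111 + j428.4 → |·| ≈ 442.55, ∠ ≈ 75.47°
|H| = 2000 / 442.55 ≈ 4.5193

4.52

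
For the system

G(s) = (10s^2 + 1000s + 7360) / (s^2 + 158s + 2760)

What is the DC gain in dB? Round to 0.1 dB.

G(0) = 7360 / 2760 ≈ 2.6667
20 log₁₀(2.6667) ≈ 8.52 dB

8.5 dB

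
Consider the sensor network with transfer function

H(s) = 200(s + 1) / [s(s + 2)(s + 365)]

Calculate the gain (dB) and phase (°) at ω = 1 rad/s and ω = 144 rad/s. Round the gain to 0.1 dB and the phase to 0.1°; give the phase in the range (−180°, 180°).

At s = jω = j1:
zero (s+1): 1 + j1 → |·| = √(1²+1²) = √2 ≈ 1.4142, ∠ = arctan(1/1) ≈ 45.00°
pole (s+2): 2 + j1 → |·| = √(2²+1²) = √5 ≈ 2.2361, ∠ = arctan(1/2) ≈ 26.57°
pole (s+365): 365 + j1 → |·| = √(365²+1²) = √133226 ≈ 365, ∠ = arctan(1/365) ≈ 0.16°
pole at origin: |s| = 1, ∠ = 90.00° (in denominator)
|H| = 200 · 1.4142 / 816.18 ≈ 0.34654
Gain = 20 log₁₀(0.34654) ≈ -9.20 dB
∠H = 45.00° − 116.73° = -71.73°

At s = jω = j144:
zero (s+1): 1 + j144 → |·| = √(1²+144²) = √20737 ≈ 144, ∠ = arctan(144/1) ≈ 89.60°
pole (s+2): 2 + j144 → |·| = √(2²+144²) = √20740 ≈ 144.01, ∠ = arctan(144/2) ≈ 89.20°
pole (s+365): 365 + j144 → |·| = √(365²+144²) = √153961 ≈ 392.38, ∠ = arctan(144/365) ≈ 21.53°
pole at origin: |s| = 144, ∠ = 90.00° (in denominator)
|H| = 200 · 144 / 8.137e+06 ≈ 0.0035394
Gain = 20 log₁₀(0.0035394) ≈ -49.02 dB
∠H = 89.60° − 200.73° = -111.13°

ω = 1: -9.2 dB, -71.7°; ω = 144: -49.0 dB, -111.1°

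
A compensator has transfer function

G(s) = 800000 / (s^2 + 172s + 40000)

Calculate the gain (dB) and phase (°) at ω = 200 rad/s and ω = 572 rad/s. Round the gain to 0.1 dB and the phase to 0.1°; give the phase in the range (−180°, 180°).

ω = 200: 27.3 dB, -90.0°; ω = 572: 8.4 dB, -161.1°

At s = jω = j200:
quadratic: (j200)² + 172·j200 + 40000 = 0 + j34400 → |·| ≈ 34400, ∠ ≈ 90.00°
|G| = 800000 / 34400 ≈ 23.256
Gain = 20 log₁₀(23.256) ≈ 27.33 dB
∠G = 0.00° − 90.00° = -90.00°

At s = jω = j572:
quadratic: (j572)² + 172·j572 + 40000 = -287184 + j98384 → |·| ≈ 3.0357e+05, ∠ ≈ 161.09°
|G| = 800000 / 3.0357e+05 ≈ 2.6353
Gain = 20 log₁₀(2.6353) ≈ 8.42 dB
∠G = 0.00° − 161.09° = -161.09°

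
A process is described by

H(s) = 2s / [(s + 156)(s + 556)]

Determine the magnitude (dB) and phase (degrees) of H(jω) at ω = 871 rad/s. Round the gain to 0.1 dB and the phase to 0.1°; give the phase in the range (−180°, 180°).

-54.4 dB, -47.3°

At s = jω = j871:
zero at origin: s = j871 → |·| = 871, ∠ = 90.00°
pole (s+156): 156 + j871 → |·| = √(156²+871²) = √782977 ≈ 884.86, ∠ = arctan(871/156) ≈ 79.85°
pole (s+556): 556 + j871 → |·| = √(556²+871²) = √1067777 ≈ 1033.3, ∠ = arctan(871/556) ≈ 57.45°
|H| = 2 · 871 / 9.1433e+05 ≈ 0.0019052
Gain = 20 log₁₀(0.0019052) ≈ -54.40 dB
∠H = 90.00° − 137.30° = -47.30°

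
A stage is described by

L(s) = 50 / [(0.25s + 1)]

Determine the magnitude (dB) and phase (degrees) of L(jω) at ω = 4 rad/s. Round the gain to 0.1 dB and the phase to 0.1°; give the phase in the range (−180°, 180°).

At ω = 4 rad/s:
pole (1 + j4·0.25) = 1 + j1 → |·| ≈ 1.4142, ∠ ≈ 45.00°
|L| = 50 · 1 / (1.4142) ≈ 35.356
Gain = 20 log₁₀(35.356) ≈ 30.97 dB
∠L = (0°) − (45.00°) = -45.00°

31.0 dB, -45.0°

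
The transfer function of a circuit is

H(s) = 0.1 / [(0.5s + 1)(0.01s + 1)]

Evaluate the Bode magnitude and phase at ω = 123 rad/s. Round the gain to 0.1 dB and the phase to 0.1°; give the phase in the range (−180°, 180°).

-59.8 dB, -140.0°

At ω = 123 rad/s:
pole (1 + j123·0.5) = 1 + j61.5 → |·| ≈ 61.508, ∠ ≈ 89.07°
pole (1 + j123·0.01) = 1 + j1.23 → |·| ≈ 1.5852, ∠ ≈ 50.89°
|H| = 0.1 · 1 / (61.508 · 1.5852) ≈ 0.0010256
Gain = 20 log₁₀(0.0010256) ≈ -59.78 dB
∠H = (0°) − (89.07° + 50.89°) = -139.96°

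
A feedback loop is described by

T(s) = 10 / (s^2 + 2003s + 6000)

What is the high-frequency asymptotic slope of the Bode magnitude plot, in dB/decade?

Each pole contributes −20 dB/decade at high frequency; each zero contributes +20 dB/decade.
Net: 0 zero(s) − 2 pole(s) → -40 dB/decade.

-40 dB/decade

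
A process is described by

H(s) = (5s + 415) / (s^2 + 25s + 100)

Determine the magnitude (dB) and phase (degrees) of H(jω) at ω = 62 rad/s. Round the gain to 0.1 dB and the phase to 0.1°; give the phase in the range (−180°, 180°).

Substitute s = j62:
Numerator: 5(j62) + 415 = 415 + j310
Denominator: (j62)^2 + 25(j62) + 100 = -3744 + j1550
|N| = √(415² + 310²) ≈ 518, ∠N ≈ 36.76°
|D| = √(3744² + 1550²) ≈ 4052.2, ∠D ≈ 157.51°
|H| = 518 / 4052.2 ≈ 0.12783
Gain = 20 log₁₀(0.12783) ≈ -17.87 dB
∠H = 36.76° − 157.51° = -120.75°

-17.9 dB, -120.8°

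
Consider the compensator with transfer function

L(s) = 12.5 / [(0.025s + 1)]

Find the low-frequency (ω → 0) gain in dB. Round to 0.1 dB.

21.9 dB

L(0) = 12.5 · 1 / 1 = 12.5
20 log₁₀(12.5) ≈ 21.94 dB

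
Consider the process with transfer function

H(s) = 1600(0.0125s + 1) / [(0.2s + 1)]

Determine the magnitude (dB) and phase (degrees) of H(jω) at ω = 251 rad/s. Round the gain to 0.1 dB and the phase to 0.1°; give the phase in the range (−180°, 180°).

40.4 dB, -16.5°

At ω = 251 rad/s:
zero (1 + j251·0.0125) = 1 + j3.1375 → |·| ≈ 3.293, ∠ ≈ 72.32°
pole (1 + j251·0.2) = 1 + j50.2 → |·| ≈ 50.21, ∠ ≈ 88.86°
|H| = 1600 · 3.293 / (50.21) ≈ 104.94
Gain = 20 log₁₀(104.94) ≈ 40.42 dB
∠H = (72.32°) − (88.86°) = -16.54°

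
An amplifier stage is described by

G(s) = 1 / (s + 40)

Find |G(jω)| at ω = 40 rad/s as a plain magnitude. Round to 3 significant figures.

At s = jω = j40:
pole (s+40): 40 + j40 → |·| = √(40²+40²) = √3200 ≈ 56.569, ∠ = arctan(40/40) ≈ 45.00°
|G| = 1 / 56.569 ≈ 0.017678

0.0177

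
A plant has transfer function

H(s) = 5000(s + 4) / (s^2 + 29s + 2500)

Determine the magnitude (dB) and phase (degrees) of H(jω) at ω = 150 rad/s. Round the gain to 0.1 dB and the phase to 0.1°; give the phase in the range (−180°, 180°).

31.3 dB, -79.3°

At s = jω = j150:
zero (s+4): 4 + j150 → |·| = √(4²+150²) = √22516 ≈ 150.05, ∠ = arctan(150/4) ≈ 88.47°
quadratic: (j150)² + 29·j150 + 2500 = -20000 + j4350 → |·| ≈ 20468, ∠ ≈ 167.73°
|H| = 5000 · 150.05 / 20468 ≈ 36.655
Gain = 20 log₁₀(36.655) ≈ 31.28 dB
∠H = 88.47° − 167.73° = -79.26°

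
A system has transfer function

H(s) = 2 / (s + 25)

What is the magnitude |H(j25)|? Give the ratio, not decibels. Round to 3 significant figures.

At s = jω = j25:
pole (s+25): 25 + j25 → |·| = √(25²+25²) = √1250 ≈ 35.355, ∠ = arctan(25/25) ≈ 45.00°
|H| = 2 / 35.355 ≈ 0.056569

0.0566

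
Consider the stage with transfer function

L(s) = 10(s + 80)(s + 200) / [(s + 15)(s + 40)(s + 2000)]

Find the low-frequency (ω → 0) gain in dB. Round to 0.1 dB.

L(0) = 10·80·200 / (15·40·2000) ≈ 0.13333
20 log₁₀(0.13333) ≈ -17.50 dB

-17.5 dB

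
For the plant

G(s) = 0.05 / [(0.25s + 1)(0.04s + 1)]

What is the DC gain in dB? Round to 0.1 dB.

G(0) = 0.05 · 1 / 1 = 0.05
20 log₁₀(0.05) ≈ -26.02 dB

-26.0 dB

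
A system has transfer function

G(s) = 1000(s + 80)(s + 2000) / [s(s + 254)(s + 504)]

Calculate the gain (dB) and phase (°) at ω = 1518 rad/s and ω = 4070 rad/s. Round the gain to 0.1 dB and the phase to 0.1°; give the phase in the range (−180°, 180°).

At s = jω = j1518:
zero (s+80): 80 + j1518 → |·| = √(80²+1518²) = √2310724 ≈ 1520.1, ∠ = arctan(1518/80) ≈ 86.98°
zero (s+2000): 2000 + j1518 → |·| = √(2000²+1518²) = √6304324 ≈ 2510.8, ∠ = arctan(1518/2000) ≈ 37.20°
pole (s+254): 254 + j1518 → |·| = √(254²+1518²) = √2368840 ≈ 1539.1, ∠ = arctan(1518/254) ≈ 80.50°
pole (s+504): 504 + j1518 → |·| = √(504²+1518²) = √2558340 ≈ 1599.5, ∠ = arctan(1518/504) ≈ 71.63°
pole at origin: |s| = 1518, ∠ = 90.00° (in denominator)
|G| = 1000 · 3.8167e+06 / 3.737e+09 ≈ 1.0213
Gain = 20 log₁₀(1.0213) ≈ 0.18 dB
∠G = 124.18° − 242.13° = -117.95°

At s = jω = j4070:
zero (s+80): 80 + j4070 → |·| = √(80²+4070²) = √16571300 ≈ 4070.8, ∠ = arctan(4070/80) ≈ 88.87°
zero (s+2000): 2000 + j4070 → |·| = √(2000²+4070²) = √20564900 ≈ 4534.9, ∠ = arctan(4070/2000) ≈ 63.83°
pole (s+254): 254 + j4070 → |·| = √(254²+4070²) = √16629416 ≈ 4077.9, ∠ = arctan(4070/254) ≈ 86.43°
pole (s+504): 504 + j4070 → |·| = √(504²+4070²) = √16818916 ≈ 4101.1, ∠ = arctan(4070/504) ≈ 82.94°
pole at origin: |s| = 4070, ∠ = 90.00° (in denominator)
|G| = 1000 · 1.8461e+07 / 6.8066e+10 ≈ 0.27122
Gain = 20 log₁₀(0.27122) ≈ -11.33 dB
∠G = 152.70° − 259.37° = -106.67°

ω = 1518: 0.2 dB, -118.0°; ω = 4070: -11.3 dB, -106.7°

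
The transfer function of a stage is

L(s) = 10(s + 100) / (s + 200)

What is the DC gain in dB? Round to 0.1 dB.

14.0 dB

L(0) = 10·100 / (200) = 5
20 log₁₀(5) ≈ 13.98 dB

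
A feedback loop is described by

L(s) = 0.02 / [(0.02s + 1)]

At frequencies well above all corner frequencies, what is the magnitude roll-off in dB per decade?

Each pole contributes −20 dB/decade at high frequency; each zero contributes +20 dB/decade.
Net: 0 zero(s) − 1 pole(s) → -20 dB/decade.

-20 dB/decade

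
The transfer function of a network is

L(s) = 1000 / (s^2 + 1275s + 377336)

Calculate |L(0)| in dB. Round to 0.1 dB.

L(0) = 1000 / 377336 ≈ 0.0026502
20 log₁₀(0.0026502) ≈ -51.53 dB

-51.5 dB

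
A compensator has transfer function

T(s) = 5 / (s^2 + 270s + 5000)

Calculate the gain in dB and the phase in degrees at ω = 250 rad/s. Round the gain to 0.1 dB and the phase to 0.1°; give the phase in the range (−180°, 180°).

Substitute s = j250:
Numerator: 5 = 5 + j0
Denominator: (j250)^2 + 270(j250) + 5000 = -57500 + j67500
|N| = √(5² + 0²) ≈ 5, ∠N ≈ 0.00°
|D| = √(57500² + 67500²) ≈ 88671, ∠D ≈ 130.43°
|T| = 5 / 88671 ≈ 5.6388e-05
Gain = 20 log₁₀(5.6388e-05) ≈ -84.98 dB
∠T = 0.00° − 130.43° = -130.43°

-85.0 dB, -130.4°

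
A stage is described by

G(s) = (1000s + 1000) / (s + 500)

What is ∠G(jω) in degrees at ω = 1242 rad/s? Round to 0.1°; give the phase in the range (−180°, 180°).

Substitute s = j1242:
Numerator: 1000(j1242) + 1000 = 1000 + j1242000
Denominator: (j1242) + 500 = 500 + j1242
|N| = √(1000² + 1242000²) ≈ 1.242e+06, ∠N ≈ 89.95°
|D| = √(500² + 1242²) ≈ 1338.9, ∠D ≈ 68.07°
∠G = 89.95° − 68.07° = 21.88°

21.9°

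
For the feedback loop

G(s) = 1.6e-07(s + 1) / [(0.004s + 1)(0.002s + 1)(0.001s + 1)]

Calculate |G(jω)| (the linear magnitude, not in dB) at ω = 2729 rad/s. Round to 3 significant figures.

2.47e-06

At ω = 2729 rad/s:
zero (1 + j2729·1) = 1 + j2729 → |·| ≈ 2729, ∠ ≈ 89.98°
pole (1 + j2729·0.004) = 1 + j10.916 → |·| ≈ 10.962, ∠ ≈ 84.77°
pole (1 + j2729·0.002) = 1 + j5.458 → |·| ≈ 5.5489, ∠ ≈ 79.62°
pole (1 + j2729·0.001) = 1 + j2.729 → |·| ≈ 2.9064, ∠ ≈ 69.88°
|G| = 1.6e-07 · 2729 / (10.962 · 5.5489 · 2.9064) ≈ 2.4699e-06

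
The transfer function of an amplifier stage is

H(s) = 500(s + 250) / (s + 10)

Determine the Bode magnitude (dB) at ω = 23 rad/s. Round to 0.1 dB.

74.0 dB

At s = jω = j23:
zero (s+250): 250 + j23 → |·| = √(250²+23²) = √63029 ≈ 251.06, ∠ = arctan(23/250) ≈ 5.26°
pole (s+10): 10 + j23 → |·| = √(10²+23²) = √629 ≈ 25.08, ∠ = arctan(23/10) ≈ 66.50°
|H| = 500 · 251.06 / 25.08 ≈ 5005.2
Gain = 20 log₁₀(5005.2) ≈ 73.99 dB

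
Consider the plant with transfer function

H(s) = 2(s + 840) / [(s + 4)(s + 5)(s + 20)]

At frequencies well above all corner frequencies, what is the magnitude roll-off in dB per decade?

-40 dB/decade

Each pole contributes −20 dB/decade at high frequency; each zero contributes +20 dB/decade.
Net: 1 zero(s) − 3 pole(s) → -40 dB/decade.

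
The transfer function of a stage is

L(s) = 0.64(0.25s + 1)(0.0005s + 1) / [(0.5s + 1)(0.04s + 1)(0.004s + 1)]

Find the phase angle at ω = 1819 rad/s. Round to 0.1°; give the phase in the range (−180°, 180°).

At ω = 1819 rad/s:
zero (1 + j1819·0.25) = 1 + j454.75 → |·| ≈ 454.75, ∠ ≈ 89.87°
zero (1 + j1819·0.0005) = 1 + j0.9095 → |·| ≈ 1.3517, ∠ ≈ 42.29°
pole (1 + j1819·0.5) = 1 + j909.5 → |·| ≈ 909.5, ∠ ≈ 89.94°
pole (1 + j1819·0.04) = 1 + j72.76 → |·| ≈ 72.767, ∠ ≈ 89.21°
pole (1 + j1819·0.004) = 1 + j7.276 → |·| ≈ 7.3444, ∠ ≈ 82.17°
∠L = (89.87° + 42.29°) − (89.94° + 89.21° + 82.17°) = -129.16°

-129.2°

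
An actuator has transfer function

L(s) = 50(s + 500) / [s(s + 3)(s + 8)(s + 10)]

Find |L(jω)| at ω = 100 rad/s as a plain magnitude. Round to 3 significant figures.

0.000253

At s = jω = j100:
zero (s+500): 500 + j100 → |·| = √(500²+100²) = √260000 ≈ 509.9, ∠ = arctan(100/500) ≈ 11.31°
pole (s+3): 3 + j100 → |·| = √(3²+100²) = √10009 ≈ 100.04, ∠ = arctan(100/3) ≈ 88.28°
pole (s+8): 8 + j100 → |·| = √(8²+100²) = √10064 ≈ 100.32, ∠ = arctan(100/8) ≈ 85.43°
pole (s+10): 10 + j100 → |·| = √(10²+100²) = √10100 ≈ 100.5, ∠ = arctan(100/10) ≈ 84.29°
pole at origin: |s| = 100, ∠ = 90.00° (in denominator)
|L| = 50 · 509.9 / 1.0086e+08 ≈ 0.00025278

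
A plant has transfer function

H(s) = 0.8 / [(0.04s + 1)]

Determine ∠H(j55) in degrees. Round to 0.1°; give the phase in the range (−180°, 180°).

At ω = 55 rad/s:
pole (1 + j55·0.04) = 1 + j2.2 → |·| ≈ 2.4166, ∠ ≈ 65.56°
∠H = (0°) − (65.56°) = -65.56°

-65.6°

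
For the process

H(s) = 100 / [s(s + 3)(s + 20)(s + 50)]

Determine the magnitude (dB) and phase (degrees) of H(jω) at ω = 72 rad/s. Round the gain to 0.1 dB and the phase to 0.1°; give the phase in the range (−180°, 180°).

-110.6 dB, 52.7°

At s = jω = j72:
pole (s+3): 3 + j72 → |·| = √(3²+72²) = √5193 ≈ 72.062, ∠ = arctan(72/3) ≈ 87.61°
pole (s+20): 20 + j72 → |·| = √(20²+72²) = √5584 ≈ 74.726, ∠ = arctan(72/20) ≈ 74.48°
pole (s+50): 50 + j72 → |·| = √(50²+72²) = √7684 ≈ 87.658, ∠ = arctan(72/50) ≈ 55.22°
pole at origin: |s| = 72, ∠ = 90.00° (in denominator)
|H| = 100 / 3.3986e+07 ≈ 2.9424e-06
Gain = 20 log₁₀(2.9424e-06) ≈ -110.63 dB
∠H = 0.00° − 307.31° = -307.31° ≡ 52.69° (principal value)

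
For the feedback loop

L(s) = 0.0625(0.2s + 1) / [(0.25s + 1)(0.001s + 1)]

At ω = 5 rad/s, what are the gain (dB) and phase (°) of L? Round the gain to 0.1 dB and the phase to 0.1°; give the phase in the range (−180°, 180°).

At ω = 5 rad/s:
zero (1 + j5·0.2) = 1 + j1 → |·| ≈ 1.4142, ∠ ≈ 45.00°
pole (1 + j5·0.25) = 1 + j1.25 → |·| ≈ 1.6008, ∠ ≈ 51.34°
pole (1 + j5·0.001) = 1 + j0.005 → |·| ≈ 1, ∠ ≈ 0.29°
|L| = 0.0625 · 1.4142 / (1.6008 · 1) ≈ 0.055215
Gain = 20 log₁₀(0.055215) ≈ -25.16 dB
∠L = (45.00°) − (51.34° + 0.29°) = -6.63°

-25.2 dB, -6.6°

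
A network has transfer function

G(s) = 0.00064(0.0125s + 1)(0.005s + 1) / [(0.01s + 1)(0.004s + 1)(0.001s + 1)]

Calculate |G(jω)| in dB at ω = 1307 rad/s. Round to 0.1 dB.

At ω = 1307 rad/s:
zero (1 + j1307·0.0125) = 1 + j16.3375 → |·| ≈ 16.368, ∠ ≈ 86.50°
zero (1 + j1307·0.005) = 1 + j6.535 → |·| ≈ 6.6111, ∠ ≈ 81.30°
pole (1 + j1307·0.01) = 1 + j13.07 → |·| ≈ 13.108, ∠ ≈ 85.62°
pole (1 + j1307·0.004) = 1 + j5.228 → |·| ≈ 5.3228, ∠ ≈ 79.17°
pole (1 + j1307·0.001) = 1 + j1.307 → |·| ≈ 1.6457, ∠ ≈ 52.58°
|G| = 0.00064 · 16.368 · 6.6111 / (13.108 · 5.3228 · 1.6457) ≈ 0.00060315
Gain = 20 log₁₀(0.00060315) ≈ -64.39 dB

-64.4 dB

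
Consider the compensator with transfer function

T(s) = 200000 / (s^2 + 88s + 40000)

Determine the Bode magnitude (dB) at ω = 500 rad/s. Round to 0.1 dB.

At s = jω = j500:
quadratic: (j500)² + 88·j500 + 40000 = -210000 + j44000 → |·| ≈ 2.1456e+05, ∠ ≈ 168.17°
|T| = 200000 / 2.1456e+05 ≈ 0.93214
Gain = 20 log₁₀(0.93214) ≈ -0.61 dB

-0.6 dB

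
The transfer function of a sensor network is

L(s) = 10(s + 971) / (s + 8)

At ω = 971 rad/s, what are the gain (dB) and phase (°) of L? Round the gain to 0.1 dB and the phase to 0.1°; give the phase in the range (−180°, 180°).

23.0 dB, -44.5°

At s = jω = j971:
zero (s+971): 971 + j971 → |·| = √(971²+971²) = √1885682 ≈ 1373.2, ∠ = arctan(971/971) ≈ 45.00°
pole (s+8): 8 + j971 → |·| = √(8²+971²) = √942905 ≈ 971.03, ∠ = arctan(971/8) ≈ 89.53°
|L| = 10 · 1373.2 / 971.03 ≈ 14.142
Gain = 20 log₁₀(14.142) ≈ 23.01 dB
∠L = 45.00° − 89.53° = -44.53°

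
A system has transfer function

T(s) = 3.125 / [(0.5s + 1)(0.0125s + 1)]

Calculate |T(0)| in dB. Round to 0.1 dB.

T(0) = 3.125 · 1 / 1 = 3.125
20 log₁₀(3.125) ≈ 9.90 dB

9.9 dB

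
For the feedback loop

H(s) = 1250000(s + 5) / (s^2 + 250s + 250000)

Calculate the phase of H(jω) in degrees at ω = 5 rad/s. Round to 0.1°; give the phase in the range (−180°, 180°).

At s = jω = j5:
zero (s+5): 5 + j5 → |·| = √(5²+5²) = √50 ≈ 7.0711, ∠ = arctan(5/5) ≈ 45.00°
quadratic: (j5)² + 250·j5 + 250000 = 249975 + j1250 → |·| ≈ 2.4998e+05, ∠ ≈ 0.29°
∠H = 45.00° − 0.29° = 44.71°

44.7°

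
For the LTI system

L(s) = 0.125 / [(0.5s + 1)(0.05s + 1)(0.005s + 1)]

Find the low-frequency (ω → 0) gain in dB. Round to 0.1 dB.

-18.1 dB

L(0) = 0.125 · 1 / 1 = 0.125
20 log₁₀(0.125) ≈ -18.06 dB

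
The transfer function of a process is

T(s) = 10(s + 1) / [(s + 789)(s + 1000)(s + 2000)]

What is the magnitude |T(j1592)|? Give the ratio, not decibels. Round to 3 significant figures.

At s = jω = j1592:
zero (s+1): 1 + j1592 → |·| = √(1²+1592²) = √2534465 ≈ 1592, ∠ = arctan(1592/1) ≈ 89.96°
pole (s+789): 789 + j1592 → |·| = √(789²+1592²) = √3156985 ≈ 1776.8, ∠ = arctan(1592/789) ≈ 63.64°
pole (s+1000): 1000 + j1592 → |·| = √(1000²+1592²) = √3534464 ≈ 1880, ∠ = arctan(1592/1000) ≈ 57.87°
pole (s+2000): 2000 + j1592 → |·| = √(2000²+1592²) = √6534464 ≈ 2556.3, ∠ = arctan(1592/2000) ≈ 38.52°
|T| = 10 · 1592 / 8.539e+09 ≈ 1.8644e-06

1.86e-06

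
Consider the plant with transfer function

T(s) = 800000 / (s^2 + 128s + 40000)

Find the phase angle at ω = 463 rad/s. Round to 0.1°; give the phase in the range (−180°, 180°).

-161.2°

At s = jω = j463:
quadratic: (j463)² + 128·j463 + 40000 = -174369 + j59264 → |·| ≈ 1.8417e+05, ∠ ≈ 161.23°
∠T = 0.00° − 161.23° = -161.23°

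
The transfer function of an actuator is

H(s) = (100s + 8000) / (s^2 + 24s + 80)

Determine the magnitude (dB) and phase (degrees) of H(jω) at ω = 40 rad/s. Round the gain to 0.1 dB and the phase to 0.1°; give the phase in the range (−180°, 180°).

13.9 dB, -121.2°

Substitute s = j40:
Numerator: 100(j40) + 8000 = 8000 + j4000
Denominator: (j40)^2 + 24(j40) + 80 = -1520 + j960
|N| = √(8000² + 4000²) ≈ 8944.3, ∠N ≈ 26.57°
|D| = √(1520² + 960²) ≈ 1797.8, ∠D ≈ 147.72°
|H| = 8944.3 / 1797.8 ≈ 4.9751
Gain = 20 log₁₀(4.9751) ≈ 13.94 dB
∠H = 26.57° − 147.72° = -121.15°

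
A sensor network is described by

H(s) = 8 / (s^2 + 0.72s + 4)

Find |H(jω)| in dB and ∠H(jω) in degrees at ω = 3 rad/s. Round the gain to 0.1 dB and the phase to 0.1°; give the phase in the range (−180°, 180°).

3.3 dB, -156.6°

At s = jω = j3:
quadratic: (j3)² + 0.72·j3 + 4 = -5 + j2.16 → |·| ≈ 5.4466, ∠ ≈ 156.64°
|H| = 8 / 5.4466 ≈ 1.4688
Gain = 20 log₁₀(1.4688) ≈ 3.34 dB
∠H = 0.00° − 156.64° = -156.64°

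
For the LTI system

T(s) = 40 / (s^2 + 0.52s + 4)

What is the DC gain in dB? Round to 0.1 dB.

20.0 dB

T(0) = 40 / 4 = 10
20 log₁₀(10) ≈ 20.00 dB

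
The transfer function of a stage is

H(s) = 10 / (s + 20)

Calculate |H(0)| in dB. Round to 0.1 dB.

-6.0 dB

H(0) = 10 / (20) = 0.5
20 log₁₀(0.5) ≈ -6.02 dB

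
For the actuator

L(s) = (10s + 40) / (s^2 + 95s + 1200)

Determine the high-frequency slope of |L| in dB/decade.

Each pole contributes −20 dB/decade at high frequency; each zero contributes +20 dB/decade.
Net: 1 zero(s) − 2 pole(s) → -20 dB/decade.

-20 dB/decade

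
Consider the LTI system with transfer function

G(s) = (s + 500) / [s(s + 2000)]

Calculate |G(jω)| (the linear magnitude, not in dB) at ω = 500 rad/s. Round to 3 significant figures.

At s = jω = j500:
zero (s+500): 500 + j500 → |·| = √(500²+500²) = √500000 ≈ 707.11, ∠ = arctan(500/500) ≈ 45.00°
pole (s+2000): 2000 + j500 → |·| = √(2000²+500²) = √4250000 ≈ 2061.6, ∠ = arctan(500/2000) ≈ 14.04°
pole at origin: |s| = 500, ∠ = 90.00° (in denominator)
|G| = 1 · 707.11 / 1.0308e+06 ≈ 0.00068598

0.000686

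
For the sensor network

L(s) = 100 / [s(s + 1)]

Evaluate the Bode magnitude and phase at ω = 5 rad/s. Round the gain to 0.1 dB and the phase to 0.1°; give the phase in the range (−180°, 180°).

11.9 dB, -168.7°

At s = jω = j5:
pole (s+1): 1 + j5 → |·| = √(1²+5²) = √26 ≈ 5.099, ∠ = arctan(5/1) ≈ 78.69°
pole at origin: |s| = 5, ∠ = 90.00° (in denominator)
|L| = 100 / 25.495 ≈ 3.9223
Gain = 20 log₁₀(3.9223) ≈ 11.87 dB
∠L = 0.00° − 168.69° = -168.69°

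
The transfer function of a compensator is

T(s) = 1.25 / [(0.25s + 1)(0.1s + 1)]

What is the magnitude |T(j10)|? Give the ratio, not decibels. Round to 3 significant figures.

At ω = 10 rad/s:
pole (1 + j10·0.25) = 1 + j2.5 → |·| ≈ 2.6926, ∠ ≈ 68.20°
pole (1 + j10·0.1) = 1 + j1 → |·| ≈ 1.4142, ∠ ≈ 45.00°
|T| = 1.25 · 1 / (2.6926 · 1.4142) ≈ 0.32827

0.328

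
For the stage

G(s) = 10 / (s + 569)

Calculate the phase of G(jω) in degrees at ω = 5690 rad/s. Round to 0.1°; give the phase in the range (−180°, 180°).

-84.3°

Substitute s = j5690:
Numerator: 10 = 10 + j0
Denominator: (j5690) + 569 = 569 + j5690
|N| = √(10² + 0²) ≈ 10, ∠N ≈ 0.00°
|D| = √(569² + 5690²) ≈ 5718.4, ∠D ≈ 84.29°
∠G = 0.00° − 84.29° = -84.29°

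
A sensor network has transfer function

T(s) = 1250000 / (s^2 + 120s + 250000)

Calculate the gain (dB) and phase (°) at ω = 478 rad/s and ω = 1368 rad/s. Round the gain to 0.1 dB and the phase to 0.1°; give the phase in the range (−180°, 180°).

ω = 478: 26.2 dB, -69.4°; ω = 1368: -2.3 dB, -174.2°

At s = jω = j478:
quadratic: (j478)² + 120·j478 + 250000 = 21516 + j57360 → |·| ≈ 61263, ∠ ≈ 69.44°
|T| = 1250000 / 61263 ≈ 20.404
Gain = 20 log₁₀(20.404) ≈ 26.19 dB
∠T = 0.00° − 69.44° = -69.44°

At s = jω = j1368:
quadratic: (j1368)² + 120·j1368 + 250000 = -1621424 + j164160 → |·| ≈ 1.6297e+06, ∠ ≈ 174.22°
|T| = 1250000 / 1.6297e+06 ≈ 0.76701
Gain = 20 log₁₀(0.76701) ≈ -2.30 dB
∠T = 0.00° − 174.22° = -174.22°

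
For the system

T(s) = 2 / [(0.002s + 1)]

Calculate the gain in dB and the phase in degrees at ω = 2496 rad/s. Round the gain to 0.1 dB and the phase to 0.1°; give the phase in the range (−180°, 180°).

At ω = 2496 rad/s:
pole (1 + j2496·0.002) = 1 + j4.992 → |·| ≈ 5.0912, ∠ ≈ 78.67°
|T| = 2 · 1 / (5.0912) ≈ 0.39283
Gain = 20 log₁₀(0.39283) ≈ -8.12 dB
∠T = (0°) − (78.67°) = -78.67°

-8.1 dB, -78.7°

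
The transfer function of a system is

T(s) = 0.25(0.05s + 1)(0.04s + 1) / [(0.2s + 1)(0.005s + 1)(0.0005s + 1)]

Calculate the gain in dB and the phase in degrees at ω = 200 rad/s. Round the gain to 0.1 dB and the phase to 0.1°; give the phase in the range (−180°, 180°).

-9.0 dB, 27.9°

At ω = 200 rad/s:
zero (1 + j200·0.05) = 1 + j10 → |·| ≈ 10.05, ∠ ≈ 84.29°
zero (1 + j200·0.04) = 1 + j8 → |·| ≈ 8.0623, ∠ ≈ 82.87°
pole (1 + j200·0.2) = 1 + j40 → |·| ≈ 40.012, ∠ ≈ 88.57°
pole (1 + j200·0.005) = 1 + j1 → |·| ≈ 1.4142, ∠ ≈ 45.00°
pole (1 + j200·0.0005) = 1 + j0.1 → |·| ≈ 1.005, ∠ ≈ 5.71°
|T| = 0.25 · 10.05 · 8.0623 / (40.012 · 1.4142 · 1.005) ≈ 0.3562
Gain = 20 log₁₀(0.3562) ≈ -8.97 dB
∠T = (84.29° + 82.87°) − (88.57° + 45.00° + 5.71°) = 27.88°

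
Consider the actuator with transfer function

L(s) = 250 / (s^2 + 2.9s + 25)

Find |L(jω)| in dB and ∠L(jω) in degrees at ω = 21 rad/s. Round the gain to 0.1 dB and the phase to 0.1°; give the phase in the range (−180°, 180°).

At s = jω = j21:
quadratic: (j21)² + 2.9·j21 + 25 = -416 + j60.9 → |·| ≈ 420.43, ∠ ≈ 171.67°
|L| = 250 / 420.43 ≈ 0.59463
Gain = 20 log₁₀(0.59463) ≈ -4.52 dB
∠L = 0.00° − 171.67° = -171.67°

-4.5 dB, -171.7°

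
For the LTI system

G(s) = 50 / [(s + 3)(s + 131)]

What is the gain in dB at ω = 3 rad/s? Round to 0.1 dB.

At s = jω = j3:
pole (s+3): 3 + j3 → |·| = √(3²+3²) = √18 ≈ 4.2426, ∠ = arctan(3/3) ≈ 45.00°
pole (s+131): 131 + j3 → |·| = √(131²+3²) = √17170 ≈ 131.03, ∠ = arctan(3/131) ≈ 1.31°
|G| = 50 / 555.91 ≈ 0.089943
Gain = 20 log₁₀(0.089943) ≈ -20.92 dB

-20.9 dB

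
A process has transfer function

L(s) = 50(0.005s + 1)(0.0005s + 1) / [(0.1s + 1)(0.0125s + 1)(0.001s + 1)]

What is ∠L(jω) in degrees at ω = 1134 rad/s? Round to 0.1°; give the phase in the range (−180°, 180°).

-114.5°

At ω = 1134 rad/s:
zero (1 + j1134·0.005) = 1 + j5.67 → |·| ≈ 5.7575, ∠ ≈ 80.00°
zero (1 + j1134·0.0005) = 1 + j0.567 → |·| ≈ 1.1496, ∠ ≈ 29.55°
pole (1 + j1134·0.1) = 1 + j113.4 → |·| ≈ 113.4, ∠ ≈ 89.49°
pole (1 + j1134·0.0125) = 1 + j14.175 → |·| ≈ 14.21, ∠ ≈ 85.96°
pole (1 + j1134·0.001) = 1 + j1.134 → |·| ≈ 1.5119, ∠ ≈ 48.59°
∠L = (80.00° + 29.55°) − (89.49° + 85.96° + 48.59°) = -114.49°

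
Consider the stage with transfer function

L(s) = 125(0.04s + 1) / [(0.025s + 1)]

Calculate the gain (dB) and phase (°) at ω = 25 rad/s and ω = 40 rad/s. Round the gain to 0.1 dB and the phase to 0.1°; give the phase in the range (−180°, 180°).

ω = 25: 43.5 dB, 13.0°; ω = 40: 44.4 dB, 13.0°

At ω = 25 rad/s:
zero (1 + j25·0.04) = 1 + j1 → |·| ≈ 1.4142, ∠ ≈ 45.00°
pole (1 + j25·0.025) = 1 + j0.625 → |·| ≈ 1.1792, ∠ ≈ 32.01°
|L| = 125 · 1.4142 / (1.1792) ≈ 149.91
Gain = 20 log₁₀(149.91) ≈ 43.52 dB
∠L = (45.00°) − (32.01°) = 12.99°

At ω = 40 rad/s:
zero (1 + j40·0.04) = 1 + j1.6 → |·| ≈ 1.8868, ∠ ≈ 57.99°
pole (1 + j40·0.025) = 1 + j1 → |·| ≈ 1.4142, ∠ ≈ 45.00°
|L| = 125 · 1.8868 / (1.4142) ≈ 166.77
Gain = 20 log₁₀(166.77) ≈ 44.44 dB
∠L = (57.99°) − (45.00°) = 12.99°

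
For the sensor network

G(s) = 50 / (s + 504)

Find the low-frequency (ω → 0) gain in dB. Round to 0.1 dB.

G(0) = 50 / 504 ≈ 0.099206
20 log₁₀(0.099206) ≈ -20.07 dB

-20.1 dB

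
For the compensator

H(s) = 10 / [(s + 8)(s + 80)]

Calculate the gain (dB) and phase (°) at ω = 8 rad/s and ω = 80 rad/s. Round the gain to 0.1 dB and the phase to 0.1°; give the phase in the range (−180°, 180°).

ω = 8: -39.2 dB, -50.7°; ω = 80: -59.2 dB, -129.3°

At s = jω = j8:
pole (s+8): 8 + j8 → |·| = √(8²+8²) = √128 ≈ 11.314, ∠ = arctan(8/8) ≈ 45.00°
pole (s+80): 80 + j8 → |·| = √(80²+8²) = √6464 ≈ 80.399, ∠ = arctan(8/80) ≈ 5.71°
|H| = 10 / 909.63 ≈ 0.010993
Gain = 20 log₁₀(0.010993) ≈ -39.18 dB
∠H = 0.00° − 50.71° = -50.71°

At s = jω = j80:
pole (s+8): 8 + j80 → |·| = √(8²+80²) = √6464 ≈ 80.399, ∠ = arctan(80/8) ≈ 84.29°
pole (s+80): 80 + j80 → |·| = √(80²+80²) = √12800 ≈ 113.14, ∠ = arctan(80/80) ≈ 45.00°
|H| = 10 / 9096.3 ≈ 0.0010993
Gain = 20 log₁₀(0.0010993) ≈ -59.18 dB
∠H = 0.00° − 129.29° = -129.29°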